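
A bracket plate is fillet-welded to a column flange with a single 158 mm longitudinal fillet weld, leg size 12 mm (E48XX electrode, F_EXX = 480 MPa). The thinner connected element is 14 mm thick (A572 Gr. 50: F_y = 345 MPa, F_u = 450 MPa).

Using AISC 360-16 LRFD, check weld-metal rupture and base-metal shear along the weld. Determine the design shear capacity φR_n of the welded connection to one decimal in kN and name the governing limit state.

289.5 kN (weld metal governs)

Weld metal: throat = 0.707×12 = 8.484 mm, L = 158 mm. φR_n = 0.75 × 0.6 × 480 × 8.484 × 158 = 289.5 kN.
Base metal shear (14 mm plate): yield φR_n = 1.0×0.6×345×14×158 = 457.9 kN; rupture φR_n = 0.75×0.6×450×14×158 = 447.9 kN; take 447.9 kN (rupture).
Governing: min(289.5, 447.9) = 289.5 kN → weld metal.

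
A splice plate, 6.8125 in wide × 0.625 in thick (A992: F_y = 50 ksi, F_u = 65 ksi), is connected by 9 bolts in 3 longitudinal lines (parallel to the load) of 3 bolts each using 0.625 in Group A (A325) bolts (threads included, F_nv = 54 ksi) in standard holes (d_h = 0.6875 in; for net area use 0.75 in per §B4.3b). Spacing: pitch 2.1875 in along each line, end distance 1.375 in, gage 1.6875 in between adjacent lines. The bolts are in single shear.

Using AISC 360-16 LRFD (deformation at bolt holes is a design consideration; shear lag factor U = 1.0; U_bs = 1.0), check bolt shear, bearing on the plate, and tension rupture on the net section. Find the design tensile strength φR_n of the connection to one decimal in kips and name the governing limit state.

111.8 kips (bolt shear governs)

Bolt shear: A_b = π(0.625)²/4 = 0.3068 in². φR_n = 0.75 × 54 × 0.3068 × 9 × 1 = 111.8 kips.
Bearing (0.625 in plate, F_u = 65 ksi): end bolts L_c = 1.375 − 0.6875/2 = 1.03125, R_n = min(1.2×1.03125×0.625×65, 2.4×0.625×0.625×65) = 50.273 kips/bolt; interior L_c = 2.1875 − 0.6875 = 1.5, R_n = 60.938 kips/bolt. φR_n = 0.75 × (3×50.273 + 6×60.938) = 387.3 kips.
Tension rupture (net): A_n = (6.8125 − 3×0.75)×0.625 = 2.8516 in² (U = 1.0, A_e = A_n). φR_n = 0.75 × 65 × 2.8516 = 139.0 kips.
Governing: min(111.8, 387.3, 139.0) = 111.8 kips → bolt shear.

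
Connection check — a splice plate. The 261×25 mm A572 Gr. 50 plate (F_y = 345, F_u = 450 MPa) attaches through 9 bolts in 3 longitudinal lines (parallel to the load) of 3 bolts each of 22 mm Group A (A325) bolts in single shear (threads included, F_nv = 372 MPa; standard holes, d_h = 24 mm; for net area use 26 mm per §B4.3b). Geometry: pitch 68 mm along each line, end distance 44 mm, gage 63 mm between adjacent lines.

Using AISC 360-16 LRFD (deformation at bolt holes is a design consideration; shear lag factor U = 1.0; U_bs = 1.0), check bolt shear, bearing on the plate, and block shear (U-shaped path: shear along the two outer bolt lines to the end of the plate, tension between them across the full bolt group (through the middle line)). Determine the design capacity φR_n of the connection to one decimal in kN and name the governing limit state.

954.5 kN (bolt shear governs)

Bolt shear: A_b = π(22)²/4 = 380.13 mm². φR_n = 0.75 × 372 × 380.13 × 9 × 1 = 954.5 kN.
Bearing (25 mm plate, F_u = 450 MPa): end bolts L_c = 44 − 24/2 = 32, R_n = min(1.2×32×25×450, 2.4×22×25×450) = 432 kN/bolt; interior L_c = 68 − 24 = 44, R_n = 594 kN/bolt. φR_n = 0.75 × (3×432 + 6×594) = 3645.0 kN.
Block shear: shear path 2×[44+2×68] = 2×180 mm, A_gv = 9000, A_nv = 2×(180 − 2.5×26)×25 = 5750 mm²; tension across gage: (126 − 2×26)×25 = 1850 mm². R_n = min(0.6×450×5750, 0.6×345×9000) + 1.0×450×1850 = min(1552.5, 1863) + 832.5 = 2385 kN. φR_n = 0.75 × 2385 = 1788.8 kN.
Governing: min(954.5, 3645.0, 1788.8) = 954.5 kN → bolt shear.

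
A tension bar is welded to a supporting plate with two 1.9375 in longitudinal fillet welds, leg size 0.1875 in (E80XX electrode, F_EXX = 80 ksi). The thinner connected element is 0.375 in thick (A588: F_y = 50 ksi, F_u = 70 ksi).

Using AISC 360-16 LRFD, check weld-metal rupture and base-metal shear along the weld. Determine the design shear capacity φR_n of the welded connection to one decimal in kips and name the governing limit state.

18.5 kips (weld metal governs)

Weld metal: throat = 0.707×0.1875 = 0.13256 in, L = 2×1.9375 = 3.875 in. φR_n = 0.75 × 0.6 × 80 × 0.13256 × 3.875 = 18.5 kips.
Base metal shear (0.375 in plate): yield φR_n = 1.0×0.6×50×0.375×3.875 = 43.6 kips; rupture φR_n = 0.75×0.6×70×0.375×3.875 = 45.8 kips; take 43.6 kips (yield).
Governing: min(18.5, 43.6) = 18.5 kips → weld metal.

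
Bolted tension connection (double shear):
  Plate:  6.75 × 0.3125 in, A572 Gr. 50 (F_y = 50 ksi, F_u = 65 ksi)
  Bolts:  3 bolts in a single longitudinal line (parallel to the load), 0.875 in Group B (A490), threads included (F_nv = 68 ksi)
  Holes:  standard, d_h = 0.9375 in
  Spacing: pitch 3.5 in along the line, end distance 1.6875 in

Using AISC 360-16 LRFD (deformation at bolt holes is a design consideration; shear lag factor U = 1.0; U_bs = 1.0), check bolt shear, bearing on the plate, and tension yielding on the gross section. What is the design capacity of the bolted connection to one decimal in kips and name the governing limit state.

Bolt shear: A_b = π(0.875)²/4 = 0.60132 in². φR_n = 0.75 × 68 × 0.60132 × 3 × 2 = 184.0 kips.
Bearing (0.3125 in plate, F_u = 65 ksi): end bolts L_c = 1.6875 − 0.9375/2 = 1.21875, R_n = min(1.2×1.21875×0.3125×65, 2.4×0.875×0.3125×65) = 29.707 kips/bolt; interior L_c = 3.5 − 0.9375 = 2.5625, R_n = 42.656 kips/bolt. φR_n = 0.75 × (1×29.707 + 2×42.656) = 86.3 kips.
Tension yield (gross): A_g = 6.75×0.3125 = 2.1094 in². φR_n = 0.90 × 50 × 2.1094 = 94.9 kips.
Governing: min(184.0, 86.3, 94.9) = 86.3 kips → bearing.

86.3 kips (bearing governs)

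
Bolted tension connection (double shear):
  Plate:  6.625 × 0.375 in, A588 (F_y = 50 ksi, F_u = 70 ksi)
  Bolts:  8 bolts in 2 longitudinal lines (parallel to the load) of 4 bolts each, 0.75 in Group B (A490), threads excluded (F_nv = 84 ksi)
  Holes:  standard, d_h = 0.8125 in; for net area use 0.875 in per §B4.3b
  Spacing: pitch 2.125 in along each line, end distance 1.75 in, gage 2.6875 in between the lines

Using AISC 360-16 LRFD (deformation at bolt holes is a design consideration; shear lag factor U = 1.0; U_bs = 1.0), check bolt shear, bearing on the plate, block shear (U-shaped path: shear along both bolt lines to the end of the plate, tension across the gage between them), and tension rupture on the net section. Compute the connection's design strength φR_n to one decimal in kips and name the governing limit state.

96.0 kips (net-section rupture governs)

Bolt shear: A_b = π(0.75)²/4 = 0.44179 in². φR_n = 0.75 × 84 × 0.44179 × 8 × 2 = 445.3 kips.
Bearing (0.375 in plate, F_u = 70 ksi): end bolts L_c = 1.75 − 0.8125/2 = 1.34375, R_n = min(1.2×1.34375×0.375×70, 2.4×0.75×0.375×70) = 42.328 kips/bolt; interior L_c = 2.125 − 0.8125 = 1.3125, R_n = 41.344 kips/bolt. φR_n = 0.75 × (2×42.328 + 6×41.344) = 249.5 kips.
Block shear: shear path 2×[1.75+3×2.125] = 2×8.125 in, A_gv = 6.0938, A_nv = 2×(8.125 − 3.5×0.875)×0.375 = 3.7969 in²; tension across gage: (2.6875 − 1×0.875)×0.375 = 0.67969 in². R_n = min(0.6×70×3.7969, 0.6×50×6.0938) + 1.0×70×0.67969 = min(159.47, 182.81) + 47.578 = 207.05 kips. φR_n = 0.75 × 207.05 = 155.3 kips.
Tension rupture (net): A_n = (6.625 − 2×0.875)×0.375 = 1.8281 in² (U = 1.0, A_e = A_n). φR_n = 0.75 × 70 × 1.8281 = 96.0 kips.
Governing: min(445.3, 249.5, 155.3, 96.0) = 96.0 kips → net-section rupture.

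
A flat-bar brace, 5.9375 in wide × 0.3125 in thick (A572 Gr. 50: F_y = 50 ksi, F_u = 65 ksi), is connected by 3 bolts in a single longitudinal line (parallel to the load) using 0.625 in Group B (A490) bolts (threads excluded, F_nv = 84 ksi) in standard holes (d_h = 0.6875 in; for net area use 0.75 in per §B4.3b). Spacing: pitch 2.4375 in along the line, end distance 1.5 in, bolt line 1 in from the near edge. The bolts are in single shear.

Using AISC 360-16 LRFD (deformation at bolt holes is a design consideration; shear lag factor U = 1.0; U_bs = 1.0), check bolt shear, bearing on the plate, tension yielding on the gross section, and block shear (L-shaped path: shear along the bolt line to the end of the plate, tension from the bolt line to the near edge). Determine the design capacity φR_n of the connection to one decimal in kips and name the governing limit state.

Bolt shear: A_b = π(0.625)²/4 = 0.3068 in². φR_n = 0.75 × 84 × 0.3068 × 3 × 1 = 58.0 kips.
Bearing (0.3125 in plate, F_u = 65 ksi): end bolts L_c = 1.5 − 0.6875/2 = 1.15625, R_n = min(1.2×1.15625×0.3125×65, 2.4×0.625×0.3125×65) = 28.184 kips/bolt; interior L_c = 2.4375 − 0.6875 = 1.75, R_n = 30.469 kips/bolt. φR_n = 0.75 × (1×28.184 + 2×30.469) = 66.8 kips.
Tension yield (gross): A_g = 5.9375×0.3125 = 1.8555 in². φR_n = 0.90 × 50 × 1.8555 = 83.5 kips.
Block shear: shear path 1×[1.5+2×2.4375] = 1×6.375 in, A_gv = 1.9922, A_nv = 1×(6.375 − 2.5×0.75)×0.3125 = 1.4063 in²; tension to near edge: (1 − 0.5×0.75)×0.3125 = 0.19531 in². R_n = min(0.6×65×1.4063, 0.6×50×1.9922) + 1.0×65×0.19531 = min(54.846, 59.766) + 12.695 = 67.541 kips. φR_n = 0.75 × 67.541 = 50.7 kips.
Governing: min(58.0, 66.8, 83.5, 50.7) = 50.7 kips → block shear.

50.7 kips (block shear governs)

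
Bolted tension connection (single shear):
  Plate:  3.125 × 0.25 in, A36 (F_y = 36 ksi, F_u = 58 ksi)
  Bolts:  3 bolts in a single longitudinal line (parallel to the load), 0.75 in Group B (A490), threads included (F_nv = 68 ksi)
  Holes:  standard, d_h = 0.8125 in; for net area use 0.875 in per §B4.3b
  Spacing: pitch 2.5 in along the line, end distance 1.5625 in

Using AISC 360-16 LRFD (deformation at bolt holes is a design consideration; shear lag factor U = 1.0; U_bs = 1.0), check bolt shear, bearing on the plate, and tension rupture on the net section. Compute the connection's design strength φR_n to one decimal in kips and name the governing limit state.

24.5 kips (net-section rupture governs)

Bolt shear: A_b = π(0.75)²/4 = 0.44179 in². φR_n = 0.75 × 68 × 0.44179 × 3 × 1 = 67.6 kips.
Bearing (0.25 in plate, F_u = 58 ksi): end bolts L_c = 1.5625 − 0.8125/2 = 1.15625, R_n = min(1.2×1.15625×0.25×58, 2.4×0.75×0.25×58) = 20.119 kips/bolt; interior L_c = 2.5 − 0.8125 = 1.6875, R_n = 26.1 kips/bolt. φR_n = 0.75 × (1×20.119 + 2×26.1) = 54.2 kips.
Tension rupture (net): A_n = (3.125 − 1×0.875)×0.25 = 0.5625 in² (U = 1.0, A_e = A_n). φR_n = 0.75 × 58 × 0.5625 = 24.5 kips.
Governing: min(67.6, 54.2, 24.5) = 24.5 kips → net-section rupture.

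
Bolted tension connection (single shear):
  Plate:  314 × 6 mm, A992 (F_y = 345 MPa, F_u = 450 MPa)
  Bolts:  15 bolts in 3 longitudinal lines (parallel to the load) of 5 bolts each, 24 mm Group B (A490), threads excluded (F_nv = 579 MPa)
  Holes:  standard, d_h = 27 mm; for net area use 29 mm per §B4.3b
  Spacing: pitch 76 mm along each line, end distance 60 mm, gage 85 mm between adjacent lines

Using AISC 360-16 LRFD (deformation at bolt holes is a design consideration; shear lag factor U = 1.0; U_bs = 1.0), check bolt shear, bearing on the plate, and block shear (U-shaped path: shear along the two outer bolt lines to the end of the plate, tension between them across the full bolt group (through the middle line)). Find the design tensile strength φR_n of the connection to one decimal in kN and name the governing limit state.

794.2 kN (block shear governs)

Bolt shear: A_b = π(24)²/4 = 452.39 mm². φR_n = 0.75 × 579 × 452.39 × 15 × 1 = 2946.8 kN.
Bearing (6 mm plate, F_u = 450 MPa): end bolts L_c = 60 − 27/2 = 46.5, R_n = min(1.2×46.5×6×450, 2.4×24×6×450) = 150.66 kN/bolt; interior L_c = 76 − 27 = 49, R_n = 155.52 kN/bolt. φR_n = 0.75 × (3×150.66 + 12×155.52) = 1738.7 kN.
Block shear: shear path 2×[60+4×76] = 2×364 mm, A_gv = 4368, A_nv = 2×(364 − 4.5×29)×6 = 2802 mm²; tension across gage: (170 − 2×29)×6 = 672 mm². R_n = min(0.6×450×2802, 0.6×345×4368) + 1.0×450×672 = min(756.54, 904.18) + 302.4 = 1058.9 kN. φR_n = 0.75 × 1058.9 = 794.2 kN.
Governing: min(2946.8, 1738.7, 794.2) = 794.2 kN → block shear.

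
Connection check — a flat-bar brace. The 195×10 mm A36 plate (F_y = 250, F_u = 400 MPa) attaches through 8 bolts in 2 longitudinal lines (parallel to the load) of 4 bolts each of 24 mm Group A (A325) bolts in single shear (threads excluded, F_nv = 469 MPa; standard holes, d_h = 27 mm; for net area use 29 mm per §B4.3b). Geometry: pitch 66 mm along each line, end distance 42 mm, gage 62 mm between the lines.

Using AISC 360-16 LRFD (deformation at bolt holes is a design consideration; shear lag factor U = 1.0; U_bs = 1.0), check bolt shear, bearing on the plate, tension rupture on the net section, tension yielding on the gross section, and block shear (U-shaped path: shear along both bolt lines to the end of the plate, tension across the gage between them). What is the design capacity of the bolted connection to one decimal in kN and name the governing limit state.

411.0 kN (net-section rupture governs)

Bolt shear: A_b = π(24)²/4 = 452.39 mm². φR_n = 0.75 × 469 × 452.39 × 8 × 1 = 1273.0 kN.
Bearing (10 mm plate, F_u = 400 MPa): end bolts L_c = 42 − 27/2 = 28.5, R_n = min(1.2×28.5×10×400, 2.4×24×10×400) = 136.8 kN/bolt; interior L_c = 66 − 27 = 39, R_n = 187.2 kN/bolt. φR_n = 0.75 × (2×136.8 + 6×187.2) = 1047.6 kN.
Tension rupture (net): A_n = (195 − 2×29)×10 = 1370 mm² (U = 1.0, A_e = A_n). φR_n = 0.75 × 400 × 1370 = 411.0 kN.
Tension yield (gross): A_g = 195×10 = 1950 mm². φR_n = 0.90 × 250 × 1950 = 438.8 kN.
Block shear: shear path 2×[42+3×66] = 2×240 mm, A_gv = 4800, A_nv = 2×(240 − 3.5×29)×10 = 2770 mm²; tension across gage: (62 − 1×29)×10 = 330 mm². R_n = min(0.6×400×2770, 0.6×250×4800) + 1.0×400×330 = min(664.8, 720) + 132 = 796.8 kN. φR_n = 0.75 × 796.8 = 597.6 kN.
Governing: min(1273.0, 1047.6, 411.0, 438.8, 597.6) = 411.0 kN → net-section rupture.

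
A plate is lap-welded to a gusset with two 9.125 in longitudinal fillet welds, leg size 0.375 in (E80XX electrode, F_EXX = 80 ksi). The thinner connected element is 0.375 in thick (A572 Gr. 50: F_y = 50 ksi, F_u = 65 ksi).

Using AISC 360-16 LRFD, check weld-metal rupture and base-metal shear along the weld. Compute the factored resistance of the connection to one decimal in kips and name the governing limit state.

Weld metal: throat = 0.707×0.375 = 0.26513 in, L = 2×9.125 = 18.25 in. φR_n = 0.75 × 0.6 × 80 × 0.26513 × 18.25 = 174.2 kips.
Base metal shear (0.375 in plate): yield φR_n = 1.0×0.6×50×0.375×18.25 = 205.3 kips; rupture φR_n = 0.75×0.6×65×0.375×18.25 = 200.2 kips; take 200.2 kips (rupture).
Governing: min(174.2, 200.2) = 174.2 kips → weld metal.

174.2 kips (weld metal governs)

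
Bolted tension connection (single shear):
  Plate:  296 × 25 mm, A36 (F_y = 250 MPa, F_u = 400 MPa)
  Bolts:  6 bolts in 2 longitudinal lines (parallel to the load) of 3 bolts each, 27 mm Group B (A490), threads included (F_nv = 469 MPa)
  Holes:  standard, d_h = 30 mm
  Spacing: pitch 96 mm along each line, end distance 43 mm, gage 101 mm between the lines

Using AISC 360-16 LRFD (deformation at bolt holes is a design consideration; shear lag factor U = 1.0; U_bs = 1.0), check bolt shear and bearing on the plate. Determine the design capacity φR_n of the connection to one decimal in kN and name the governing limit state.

Bolt shear: A_b = π(27)²/4 = 572.56 mm². φR_n = 0.75 × 469 × 572.56 × 6 × 1 = 1208.4 kN.
Bearing (25 mm plate, F_u = 400 MPa): end bolts L_c = 43 − 30/2 = 28, R_n = min(1.2×28×25×400, 2.4×27×25×400) = 336 kN/bolt; interior L_c = 96 − 30 = 66, R_n = 648 kN/bolt. φR_n = 0.75 × (2×336 + 4×648) = 2448.0 kN.
Governing: min(1208.4, 2448.0) = 1208.4 kN → bolt shear.

1208.4 kN (bolt shear governs)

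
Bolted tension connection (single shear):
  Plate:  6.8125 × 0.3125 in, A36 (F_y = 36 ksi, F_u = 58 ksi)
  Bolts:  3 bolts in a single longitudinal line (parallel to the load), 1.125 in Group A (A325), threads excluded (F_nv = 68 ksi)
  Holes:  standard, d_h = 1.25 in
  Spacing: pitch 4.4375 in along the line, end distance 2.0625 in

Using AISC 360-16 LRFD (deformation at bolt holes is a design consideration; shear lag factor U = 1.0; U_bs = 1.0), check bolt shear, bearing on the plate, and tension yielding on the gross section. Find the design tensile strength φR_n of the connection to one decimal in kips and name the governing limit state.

69.0 kips (gross-section yield governs)

Bolt shear: A_b = π(1.125)²/4 = 0.99402 in². φR_n = 0.75 × 68 × 0.99402 × 3 × 1 = 152.1 kips.
Bearing (0.3125 in plate, F_u = 58 ksi): end bolts L_c = 2.0625 − 1.25/2 = 1.4375, R_n = min(1.2×1.4375×0.3125×58, 2.4×1.125×0.3125×58) = 31.266 kips/bolt; interior L_c = 4.4375 − 1.25 = 3.1875, R_n = 48.938 kips/bolt. φR_n = 0.75 × (1×31.266 + 2×48.938) = 96.9 kips.
Tension yield (gross): A_g = 6.8125×0.3125 = 2.1289 in². φR_n = 0.90 × 36 × 2.1289 = 69.0 kips.
Governing: min(152.1, 96.9, 69.0) = 69.0 kips → gross-section yield.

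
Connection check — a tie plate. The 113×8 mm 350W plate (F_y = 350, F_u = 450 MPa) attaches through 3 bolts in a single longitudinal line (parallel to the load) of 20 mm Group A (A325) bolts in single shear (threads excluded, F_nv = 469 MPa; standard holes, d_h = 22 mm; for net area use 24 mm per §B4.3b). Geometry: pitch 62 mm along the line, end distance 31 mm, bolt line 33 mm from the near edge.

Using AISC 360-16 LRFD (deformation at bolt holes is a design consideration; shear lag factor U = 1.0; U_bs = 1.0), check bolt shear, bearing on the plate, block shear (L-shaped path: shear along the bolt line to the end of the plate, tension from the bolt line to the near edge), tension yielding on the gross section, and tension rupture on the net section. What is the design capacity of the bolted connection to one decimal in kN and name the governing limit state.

210.6 kN (block shear governs)

Bolt shear: A_b = π(20)²/4 = 314.16 mm². φR_n = 0.75 × 469 × 314.16 × 3 × 1 = 331.5 kN.
Bearing (8 mm plate, F_u = 450 MPa): end bolts L_c = 31 − 22/2 = 20, R_n = min(1.2×20×8×450, 2.4×20×8×450) = 86.4 kN/bolt; interior L_c = 62 − 22 = 40, R_n = 172.8 kN/bolt. φR_n = 0.75 × (1×86.4 + 2×172.8) = 324.0 kN.
Block shear: shear path 1×[31+2×62] = 1×155 mm, A_gv = 1240, A_nv = 1×(155 − 2.5×24)×8 = 760 mm²; tension to near edge: (33 − 0.5×24)×8 = 168 mm². R_n = min(0.6×450×760, 0.6×350×1240) + 1.0×450×168 = min(205.2, 260.4) + 75.6 = 280.8 kN. φR_n = 0.75 × 280.8 = 210.6 kN.
Tension yield (gross): A_g = 113×8 = 904 mm². φR_n = 0.90 × 350 × 904 = 284.8 kN.
Tension rupture (net): A_n = (113 − 1×24)×8 = 712 mm² (U = 1.0, A_e = A_n). φR_n = 0.75 × 450 × 712 = 240.3 kN.
Governing: min(331.5, 324.0, 210.6, 284.8, 240.3) = 210.6 kN → block shear.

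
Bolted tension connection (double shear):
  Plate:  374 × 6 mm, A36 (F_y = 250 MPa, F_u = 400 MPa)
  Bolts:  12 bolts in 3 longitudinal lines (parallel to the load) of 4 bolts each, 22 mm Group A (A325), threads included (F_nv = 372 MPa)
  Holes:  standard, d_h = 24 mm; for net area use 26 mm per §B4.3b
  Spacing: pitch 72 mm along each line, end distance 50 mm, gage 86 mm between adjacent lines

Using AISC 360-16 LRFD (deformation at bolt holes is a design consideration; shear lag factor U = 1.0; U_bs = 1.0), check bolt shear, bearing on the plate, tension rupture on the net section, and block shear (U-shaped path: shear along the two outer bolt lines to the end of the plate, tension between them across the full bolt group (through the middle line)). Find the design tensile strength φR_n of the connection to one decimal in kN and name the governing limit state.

Bolt shear: A_b = π(22)²/4 = 380.13 mm². φR_n = 0.75 × 372 × 380.13 × 12 × 2 = 2545.4 kN.
Bearing (6 mm plate, F_u = 400 MPa): end bolts L_c = 50 − 24/2 = 38, R_n = min(1.2×38×6×400, 2.4×22×6×400) = 109.44 kN/bolt; interior L_c = 72 − 24 = 48, R_n = 126.72 kN/bolt. φR_n = 0.75 × (3×109.44 + 9×126.72) = 1101.6 kN.
Tension rupture (net): A_n = (374 − 3×26)×6 = 1776 mm² (U = 1.0, A_e = A_n). φR_n = 0.75 × 400 × 1776 = 532.8 kN.
Block shear: shear path 2×[50+3×72] = 2×266 mm, A_gv = 3192, A_nv = 2×(266 − 3.5×26)×6 = 2100 mm²; tension across gage: (172 − 2×26)×6 = 720 mm². R_n = min(0.6×400×2100, 0.6×250×3192) + 1.0×400×720 = min(504, 478.8) + 288 = 766.8 kN. φR_n = 0.75 × 766.8 = 575.1 kN.
Governing: min(2545.4, 1101.6, 532.8, 575.1) = 532.8 kN → net-section rupture.

532.8 kN (net-section rupture governs)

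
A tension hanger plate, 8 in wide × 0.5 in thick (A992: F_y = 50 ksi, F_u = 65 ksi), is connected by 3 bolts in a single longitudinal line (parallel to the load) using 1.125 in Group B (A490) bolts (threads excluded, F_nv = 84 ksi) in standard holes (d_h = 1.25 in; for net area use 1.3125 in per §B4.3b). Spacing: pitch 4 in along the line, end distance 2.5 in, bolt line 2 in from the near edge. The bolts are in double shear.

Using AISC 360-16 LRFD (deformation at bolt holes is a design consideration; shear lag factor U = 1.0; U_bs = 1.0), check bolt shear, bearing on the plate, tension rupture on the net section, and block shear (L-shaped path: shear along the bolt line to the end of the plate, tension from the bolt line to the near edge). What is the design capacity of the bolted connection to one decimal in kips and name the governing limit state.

Bolt shear: A_b = π(1.125)²/4 = 0.99402 in². φR_n = 0.75 × 84 × 0.99402 × 3 × 2 = 375.7 kips.
Bearing (0.5 in plate, F_u = 65 ksi): end bolts L_c = 2.5 − 1.25/2 = 1.875, R_n = min(1.2×1.875×0.5×65, 2.4×1.125×0.5×65) = 73.125 kips/bolt; interior L_c = 4 − 1.25 = 2.75, R_n = 87.75 kips/bolt. φR_n = 0.75 × (1×73.125 + 2×87.75) = 186.5 kips.
Tension rupture (net): A_n = (8 − 1×1.3125)×0.5 = 3.3438 in² (U = 1.0, A_e = A_n). φR_n = 0.75 × 65 × 3.3438 = 163.0 kips.
Block shear: shear path 1×[2.5+2×4] = 1×10.5 in, A_gv = 5.25, A_nv = 1×(10.5 − 2.5×1.3125)×0.5 = 3.6094 in²; tension to near edge: (2 − 0.5×1.3125)×0.5 = 0.67188 in². R_n = min(0.6×65×3.6094, 0.6×50×5.25) + 1.0×65×0.67188 = min(140.77, 157.5) + 43.672 = 184.44 kips. φR_n = 0.75 × 184.44 = 138.3 kips.
Governing: min(375.7, 186.5, 163.0, 138.3) = 138.3 kips → block shear.

138.3 kips (block shear governs)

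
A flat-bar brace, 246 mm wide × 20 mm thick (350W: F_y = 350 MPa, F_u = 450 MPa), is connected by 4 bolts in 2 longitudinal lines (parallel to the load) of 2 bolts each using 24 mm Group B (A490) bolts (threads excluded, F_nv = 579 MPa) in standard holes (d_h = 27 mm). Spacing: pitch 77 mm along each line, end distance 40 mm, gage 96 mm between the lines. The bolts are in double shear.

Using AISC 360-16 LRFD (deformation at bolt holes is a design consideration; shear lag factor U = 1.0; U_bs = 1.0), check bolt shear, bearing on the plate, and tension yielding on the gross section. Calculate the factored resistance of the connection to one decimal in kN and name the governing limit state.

Bolt shear: A_b = π(24)²/4 = 452.39 mm². φR_n = 0.75 × 579 × 452.39 × 4 × 2 = 1571.6 kN.
Bearing (20 mm plate, F_u = 450 MPa): end bolts L_c = 40 − 27/2 = 26.5, R_n = min(1.2×26.5×20×450, 2.4×24×20×450) = 286.2 kN/bolt; interior L_c = 77 − 27 = 50, R_n = 518.4 kN/bolt. φR_n = 0.75 × (2×286.2 + 2×518.4) = 1206.9 kN.
Tension yield (gross): A_g = 246×20 = 4920 mm². φR_n = 0.90 × 350 × 4920 = 1549.8 kN.
Governing: min(1571.6, 1206.9, 1549.8) = 1206.9 kN → bearing.

1206.9 kN (bearing governs)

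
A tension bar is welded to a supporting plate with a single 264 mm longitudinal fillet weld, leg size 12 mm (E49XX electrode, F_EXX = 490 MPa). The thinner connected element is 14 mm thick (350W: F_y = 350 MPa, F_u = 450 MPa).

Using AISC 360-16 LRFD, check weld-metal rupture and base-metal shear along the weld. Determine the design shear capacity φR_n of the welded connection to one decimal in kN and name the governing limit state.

493.9 kN (weld metal governs)

Weld metal: throat = 0.707×12 = 8.484 mm, L = 264 mm. φR_n = 0.75 × 0.6 × 490 × 8.484 × 264 = 493.9 kN.
Base metal shear (14 mm plate): yield φR_n = 1.0×0.6×350×14×264 = 776.2 kN; rupture φR_n = 0.75×0.6×450×14×264 = 748.4 kN; take 748.4 kN (rupture).
Governing: min(493.9, 748.4) = 493.9 kN → weld metal.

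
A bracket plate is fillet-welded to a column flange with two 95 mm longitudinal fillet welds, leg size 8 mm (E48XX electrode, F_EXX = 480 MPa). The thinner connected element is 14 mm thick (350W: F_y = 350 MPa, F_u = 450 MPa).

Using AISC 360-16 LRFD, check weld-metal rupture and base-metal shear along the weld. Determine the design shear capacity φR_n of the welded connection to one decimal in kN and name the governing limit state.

Weld metal: throat = 0.707×8 = 5.656 mm, L = 2×95 = 190 mm. φR_n = 0.75 × 0.6 × 480 × 5.656 × 190 = 232.1 kN.
Base metal shear (14 mm plate): yield φR_n = 1.0×0.6×350×14×190 = 558.6 kN; rupture φR_n = 0.75×0.6×450×14×190 = 538.7 kN; take 538.7 kN (rupture).
Governing: min(232.1, 538.7) = 232.1 kN → weld metal.

232.1 kN (weld metal governs)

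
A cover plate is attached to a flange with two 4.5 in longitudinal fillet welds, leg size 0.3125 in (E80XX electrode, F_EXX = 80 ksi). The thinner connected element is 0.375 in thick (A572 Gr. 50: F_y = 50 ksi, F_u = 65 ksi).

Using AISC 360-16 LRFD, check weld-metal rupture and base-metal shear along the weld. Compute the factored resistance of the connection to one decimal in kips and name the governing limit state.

71.6 kips (weld metal governs)

Weld metal: throat = 0.707×0.3125 = 0.22094 in, L = 2×4.5 = 9 in. φR_n = 0.75 × 0.6 × 80 × 0.22094 × 9 = 71.6 kips.
Base metal shear (0.375 in plate): yield φR_n = 1.0×0.6×50×0.375×9 = 101.3 kips; rupture φR_n = 0.75×0.6×65×0.375×9 = 98.7 kips; take 98.7 kips (rupture).
Governing: min(71.6, 98.7) = 71.6 kips → weld metal.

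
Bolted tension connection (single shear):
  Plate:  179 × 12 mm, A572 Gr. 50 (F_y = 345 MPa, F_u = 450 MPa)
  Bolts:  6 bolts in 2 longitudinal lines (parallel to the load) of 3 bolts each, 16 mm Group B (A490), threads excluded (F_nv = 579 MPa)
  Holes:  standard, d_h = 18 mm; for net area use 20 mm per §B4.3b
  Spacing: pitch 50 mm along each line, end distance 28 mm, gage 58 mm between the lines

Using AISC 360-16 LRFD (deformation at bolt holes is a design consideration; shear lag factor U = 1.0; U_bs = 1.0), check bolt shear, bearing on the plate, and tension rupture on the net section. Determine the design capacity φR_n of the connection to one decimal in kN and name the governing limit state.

523.9 kN (bolt shear governs)

Bolt shear: A_b = π(16)²/4 = 201.06 mm². φR_n = 0.75 × 579 × 201.06 × 6 × 1 = 523.9 kN.
Bearing (12 mm plate, F_u = 450 MPa): end bolts L_c = 28 − 18/2 = 19, R_n = min(1.2×19×12×450, 2.4×16×12×450) = 123.12 kN/bolt; interior L_c = 50 − 18 = 32, R_n = 207.36 kN/bolt. φR_n = 0.75 × (2×123.12 + 4×207.36) = 806.8 kN.
Tension rupture (net): A_n = (179 − 2×20)×12 = 1668 mm² (U = 1.0, A_e = A_n). φR_n = 0.75 × 450 × 1668 = 563.0 kN.
Governing: min(523.9, 806.8, 563.0) = 523.9 kN → bolt shear.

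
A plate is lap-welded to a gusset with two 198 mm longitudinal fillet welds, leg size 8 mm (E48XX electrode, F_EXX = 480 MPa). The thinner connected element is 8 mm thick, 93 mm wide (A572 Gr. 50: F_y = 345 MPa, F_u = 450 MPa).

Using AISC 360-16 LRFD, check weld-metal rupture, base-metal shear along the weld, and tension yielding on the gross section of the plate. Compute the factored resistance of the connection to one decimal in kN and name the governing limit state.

231.0 kN (gross-section yield governs)

Weld metal: throat = 0.707×8 = 5.656 mm, L = 2×198 = 396 mm. φR_n = 0.75 × 0.6 × 480 × 5.656 × 396 = 483.8 kN.
Base metal shear (8 mm plate): yield φR_n = 1.0×0.6×345×8×396 = 655.8 kN; rupture φR_n = 0.75×0.6×450×8×396 = 641.5 kN; take 641.5 kN (rupture).
Tension yield (gross): A_g = 93×8 = 744 mm². φR_n = 0.90 × 345 × 744 = 231.0 kN.
Governing: min(483.8, 641.5, 231.0) = 231.0 kN → gross-section yield.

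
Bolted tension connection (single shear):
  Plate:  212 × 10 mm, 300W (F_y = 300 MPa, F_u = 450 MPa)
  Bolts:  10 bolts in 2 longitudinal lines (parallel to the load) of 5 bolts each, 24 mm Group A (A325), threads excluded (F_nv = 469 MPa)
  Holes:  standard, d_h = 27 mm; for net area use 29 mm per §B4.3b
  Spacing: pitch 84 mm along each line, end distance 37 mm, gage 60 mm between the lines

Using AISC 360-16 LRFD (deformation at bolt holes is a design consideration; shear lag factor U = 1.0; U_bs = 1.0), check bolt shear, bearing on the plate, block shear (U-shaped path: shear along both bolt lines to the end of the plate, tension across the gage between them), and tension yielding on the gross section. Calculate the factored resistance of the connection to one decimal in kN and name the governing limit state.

572.4 kN (gross-section yield governs)

Bolt shear: A_b = π(24)²/4 = 452.39 mm². φR_n = 0.75 × 469 × 452.39 × 10 × 1 = 1591.3 kN.
Bearing (10 mm plate, F_u = 450 MPa): end bolts L_c = 37 − 27/2 = 23.5, R_n = min(1.2×23.5×10×450, 2.4×24×10×450) = 126.9 kN/bolt; interior L_c = 84 − 27 = 57, R_n = 259.2 kN/bolt. φR_n = 0.75 × (2×126.9 + 8×259.2) = 1745.6 kN.
Block shear: shear path 2×[37+4×84] = 2×373 mm, A_gv = 7460, A_nv = 2×(373 − 4.5×29)×10 = 4850 mm²; tension across gage: (60 − 1×29)×10 = 310 mm². R_n = min(0.6×450×4850, 0.6×300×7460) + 1.0×450×310 = min(1309.5, 1342.8) + 139.5 = 1449 kN. φR_n = 0.75 × 1449 = 1086.8 kN.
Tension yield (gross): A_g = 212×10 = 2120 mm². φR_n = 0.90 × 300 × 2120 = 572.4 kN.
Governing: min(1591.3, 1745.6, 1086.8, 572.4) = 572.4 kN → gross-section yield.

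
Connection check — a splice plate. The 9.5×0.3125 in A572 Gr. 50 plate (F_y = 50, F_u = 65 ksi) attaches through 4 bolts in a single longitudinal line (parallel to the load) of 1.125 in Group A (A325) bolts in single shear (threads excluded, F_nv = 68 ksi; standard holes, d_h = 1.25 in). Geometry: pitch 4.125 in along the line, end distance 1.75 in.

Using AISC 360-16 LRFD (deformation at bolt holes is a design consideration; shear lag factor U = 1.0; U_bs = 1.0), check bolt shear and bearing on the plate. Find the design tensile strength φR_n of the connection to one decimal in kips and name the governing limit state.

144.0 kips (bearing governs)

Bolt shear: A_b = π(1.125)²/4 = 0.99402 in². φR_n = 0.75 × 68 × 0.99402 × 4 × 1 = 202.8 kips.
Bearing (0.3125 in plate, F_u = 65 ksi): end bolts L_c = 1.75 − 1.25/2 = 1.125, R_n = min(1.2×1.125×0.3125×65, 2.4×1.125×0.3125×65) = 27.422 kips/bolt; interior L_c = 4.125 − 1.25 = 2.875, R_n = 54.844 kips/bolt. φR_n = 0.75 × (1×27.422 + 3×54.844) = 144.0 kips.
Governing: min(202.8, 144.0) = 144.0 kips → bearing.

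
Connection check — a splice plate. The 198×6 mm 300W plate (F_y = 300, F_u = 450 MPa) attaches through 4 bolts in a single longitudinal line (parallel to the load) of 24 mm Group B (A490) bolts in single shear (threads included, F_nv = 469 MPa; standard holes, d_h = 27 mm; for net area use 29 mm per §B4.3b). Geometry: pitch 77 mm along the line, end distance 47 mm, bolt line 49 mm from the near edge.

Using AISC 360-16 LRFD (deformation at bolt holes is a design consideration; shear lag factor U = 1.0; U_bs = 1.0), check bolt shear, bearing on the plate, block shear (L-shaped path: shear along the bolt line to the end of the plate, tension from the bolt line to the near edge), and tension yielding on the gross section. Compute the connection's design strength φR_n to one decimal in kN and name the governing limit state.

Bolt shear: A_b = π(24)²/4 = 452.39 mm². φR_n = 0.75 × 469 × 452.39 × 4 × 1 = 636.5 kN.
Bearing (6 mm plate, F_u = 450 MPa): end bolts L_c = 47 − 27/2 = 33.5, R_n = min(1.2×33.5×6×450, 2.4×24×6×450) = 108.54 kN/bolt; interior L_c = 77 − 27 = 50, R_n = 155.52 kN/bolt. φR_n = 0.75 × (1×108.54 + 3×155.52) = 431.3 kN.
Block shear: shear path 1×[47+3×77] = 1×278 mm, A_gv = 1668, A_nv = 1×(278 − 3.5×29)×6 = 1059 mm²; tension to near edge: (49 − 0.5×29)×6 = 207 mm². R_n = min(0.6×450×1059, 0.6×300×1668) + 1.0×450×207 = min(285.93, 300.24) + 93.15 = 379.08 kN. φR_n = 0.75 × 379.08 = 284.3 kN.
Tension yield (gross): A_g = 198×6 = 1188 mm². φR_n = 0.90 × 300 × 1188 = 320.8 kN.
Governing: min(636.5, 431.3, 284.3, 320.8) = 284.3 kN → block shear.

284.3 kN (block shear governs)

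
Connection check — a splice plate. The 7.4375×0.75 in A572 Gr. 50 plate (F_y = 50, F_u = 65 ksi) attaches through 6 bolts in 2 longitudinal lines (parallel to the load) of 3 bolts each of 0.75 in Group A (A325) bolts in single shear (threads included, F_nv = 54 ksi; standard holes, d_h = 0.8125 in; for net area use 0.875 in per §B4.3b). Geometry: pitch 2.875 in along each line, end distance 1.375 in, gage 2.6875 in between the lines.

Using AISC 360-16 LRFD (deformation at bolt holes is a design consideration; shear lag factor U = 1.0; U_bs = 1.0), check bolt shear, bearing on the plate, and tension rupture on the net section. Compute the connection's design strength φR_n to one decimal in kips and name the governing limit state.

Bolt shear: A_b = π(0.75)²/4 = 0.44179 in². φR_n = 0.75 × 54 × 0.44179 × 6 × 1 = 107.4 kips.
Bearing (0.75 in plate, F_u = 65 ksi): end bolts L_c = 1.375 − 0.8125/2 = 0.96875, R_n = min(1.2×0.96875×0.75×65, 2.4×0.75×0.75×65) = 56.672 kips/bolt; interior L_c = 2.875 − 0.8125 = 2.0625, R_n = 87.75 kips/bolt. φR_n = 0.75 × (2×56.672 + 4×87.75) = 348.3 kips.
Tension rupture (net): A_n = (7.4375 − 2×0.875)×0.75 = 4.2656 in² (U = 1.0, A_e = A_n). φR_n = 0.75 × 65 × 4.2656 = 207.9 kips.
Governing: min(107.4, 348.3, 207.9) = 107.4 kips → bolt shear.

107.4 kips (bolt shear governs)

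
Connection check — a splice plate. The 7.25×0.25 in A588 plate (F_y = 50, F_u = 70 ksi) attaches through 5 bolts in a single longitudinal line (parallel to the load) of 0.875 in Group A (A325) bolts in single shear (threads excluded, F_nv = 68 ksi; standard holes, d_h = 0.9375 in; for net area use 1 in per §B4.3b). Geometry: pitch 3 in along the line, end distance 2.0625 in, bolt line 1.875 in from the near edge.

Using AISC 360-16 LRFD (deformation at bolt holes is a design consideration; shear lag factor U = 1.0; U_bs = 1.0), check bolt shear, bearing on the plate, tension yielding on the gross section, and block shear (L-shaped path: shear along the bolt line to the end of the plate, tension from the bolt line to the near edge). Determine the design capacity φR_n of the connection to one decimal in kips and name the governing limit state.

Bolt shear: A_b = π(0.875)²/4 = 0.60132 in². φR_n = 0.75 × 68 × 0.60132 × 5 × 1 = 153.3 kips.
Bearing (0.25 in plate, F_u = 70 ksi): end bolts L_c = 2.0625 − 0.9375/2 = 1.59375, R_n = min(1.2×1.59375×0.25×70, 2.4×0.875×0.25×70) = 33.469 kips/bolt; interior L_c = 3 − 0.9375 = 2.0625, R_n = 36.75 kips/bolt. φR_n = 0.75 × (1×33.469 + 4×36.75) = 135.4 kips.
Tension yield (gross): A_g = 7.25×0.25 = 1.8125 in². φR_n = 0.90 × 50 × 1.8125 = 81.6 kips.
Block shear: shear path 1×[2.0625+4×3] = 1×14.0625 in, A_gv = 3.5156, A_nv = 1×(14.0625 − 4.5×1)×0.25 = 2.3906 in²; tension to near edge: (1.875 − 0.5×1)×0.25 = 0.34375 in². R_n = min(0.6×70×2.3906, 0.6×50×3.5156) + 1.0×70×0.34375 = min(100.41, 105.47) + 24.063 = 124.47 kips. φR_n = 0.75 × 124.47 = 93.4 kips.
Governing: min(153.3, 135.4, 81.6, 93.4) = 81.6 kips → gross-section yield.

81.6 kips (gross-section yield governs)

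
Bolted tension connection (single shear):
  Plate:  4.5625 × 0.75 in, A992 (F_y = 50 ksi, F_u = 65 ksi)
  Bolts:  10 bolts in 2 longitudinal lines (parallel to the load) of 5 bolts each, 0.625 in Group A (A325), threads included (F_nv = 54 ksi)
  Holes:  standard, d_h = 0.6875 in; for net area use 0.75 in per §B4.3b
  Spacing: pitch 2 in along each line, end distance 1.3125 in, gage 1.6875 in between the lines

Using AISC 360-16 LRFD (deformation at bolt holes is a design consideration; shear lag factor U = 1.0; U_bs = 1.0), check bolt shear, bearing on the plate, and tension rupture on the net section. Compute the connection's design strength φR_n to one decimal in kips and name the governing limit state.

Bolt shear: A_b = π(0.625)²/4 = 0.3068 in². φR_n = 0.75 × 54 × 0.3068 × 10 × 1 = 124.3 kips.
Bearing (0.75 in plate, F_u = 65 ksi): end bolts L_c = 1.3125 − 0.6875/2 = 0.96875, R_n = min(1.2×0.96875×0.75×65, 2.4×0.625×0.75×65) = 56.672 kips/bolt; interior L_c = 2 − 0.6875 = 1.3125, R_n = 73.125 kips/bolt. φR_n = 0.75 × (2×56.672 + 8×73.125) = 523.8 kips.
Tension rupture (net): A_n = (4.5625 − 2×0.75)×0.75 = 2.2969 in² (U = 1.0, A_e = A_n). φR_n = 0.75 × 65 × 2.2969 = 112.0 kips.
Governing: min(124.3, 523.8, 112.0) = 112.0 kips → net-section rupture.

112.0 kips (net-section rupture governs)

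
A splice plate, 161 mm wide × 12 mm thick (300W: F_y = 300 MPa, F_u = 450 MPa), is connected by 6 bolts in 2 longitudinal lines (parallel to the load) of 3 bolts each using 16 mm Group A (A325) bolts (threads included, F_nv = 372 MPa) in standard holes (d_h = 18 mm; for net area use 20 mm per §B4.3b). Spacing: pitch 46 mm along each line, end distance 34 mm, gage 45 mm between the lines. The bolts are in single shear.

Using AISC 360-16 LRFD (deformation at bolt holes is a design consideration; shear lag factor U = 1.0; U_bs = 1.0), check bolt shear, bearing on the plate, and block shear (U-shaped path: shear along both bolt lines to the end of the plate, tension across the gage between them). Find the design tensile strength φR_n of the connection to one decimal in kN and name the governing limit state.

Bolt shear: A_b = π(16)²/4 = 201.06 mm². φR_n = 0.75 × 372 × 201.06 × 6 × 1 = 336.6 kN.
Bearing (12 mm plate, F_u = 450 MPa): end bolts L_c = 34 − 18/2 = 25, R_n = min(1.2×25×12×450, 2.4×16×12×450) = 162 kN/bolt; interior L_c = 46 − 18 = 28, R_n = 181.44 kN/bolt. φR_n = 0.75 × (2×162 + 4×181.44) = 787.3 kN.
Block shear: shear path 2×[34+2×46] = 2×126 mm, A_gv = 3024, A_nv = 2×(126 − 2.5×20)×12 = 1824 mm²; tension across gage: (45 − 1×20)×12 = 300 mm². R_n = min(0.6×450×1824, 0.6×300×3024) + 1.0×450×300 = min(492.48, 544.32) + 135 = 627.48 kN. φR_n = 0.75 × 627.48 = 470.6 kN.
Governing: min(336.6, 787.3, 470.6) = 336.6 kN → bolt shear.

336.6 kN (bolt shear governs)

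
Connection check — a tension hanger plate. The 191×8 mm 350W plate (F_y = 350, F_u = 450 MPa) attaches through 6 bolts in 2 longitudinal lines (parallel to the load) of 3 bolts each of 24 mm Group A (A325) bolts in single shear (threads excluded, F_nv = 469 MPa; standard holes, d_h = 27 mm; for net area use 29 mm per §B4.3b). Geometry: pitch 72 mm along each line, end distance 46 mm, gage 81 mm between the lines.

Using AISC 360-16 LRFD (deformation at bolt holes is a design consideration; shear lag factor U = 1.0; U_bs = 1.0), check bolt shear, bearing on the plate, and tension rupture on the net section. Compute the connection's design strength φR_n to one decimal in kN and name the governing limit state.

Bolt shear: A_b = π(24)²/4 = 452.39 mm². φR_n = 0.75 × 469 × 452.39 × 6 × 1 = 954.8 kN.
Bearing (8 mm plate, F_u = 450 MPa): end bolts L_c = 46 − 27/2 = 32.5, R_n = min(1.2×32.5×8×450, 2.4×24×8×450) = 140.4 kN/bolt; interior L_c = 72 − 27 = 45, R_n = 194.4 kN/bolt. φR_n = 0.75 × (2×140.4 + 4×194.4) = 793.8 kN.
Tension rupture (net): A_n = (191 − 2×29)×8 = 1064 mm² (U = 1.0, A_e = A_n). φR_n = 0.75 × 450 × 1064 = 359.1 kN.
Governing: min(954.8, 793.8, 359.1) = 359.1 kN → net-section rupture.

359.1 kN (net-section rupture governs)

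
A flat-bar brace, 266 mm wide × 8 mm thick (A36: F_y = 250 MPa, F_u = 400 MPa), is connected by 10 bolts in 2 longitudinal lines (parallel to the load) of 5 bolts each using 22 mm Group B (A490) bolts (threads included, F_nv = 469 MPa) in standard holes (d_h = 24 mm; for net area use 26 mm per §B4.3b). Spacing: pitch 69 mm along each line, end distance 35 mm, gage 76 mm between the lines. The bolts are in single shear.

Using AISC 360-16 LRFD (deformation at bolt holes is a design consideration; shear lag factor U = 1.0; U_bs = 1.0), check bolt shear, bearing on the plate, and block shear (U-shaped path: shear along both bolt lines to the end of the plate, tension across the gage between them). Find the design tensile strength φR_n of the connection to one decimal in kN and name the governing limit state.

678.7 kN (block shear governs)

Bolt shear: A_b = π(22)²/4 = 380.13 mm². φR_n = 0.75 × 469 × 380.13 × 10 × 1 = 1337.1 kN.
Bearing (8 mm plate, F_u = 400 MPa): end bolts L_c = 35 − 24/2 = 23, R_n = min(1.2×23×8×400, 2.4×22×8×400) = 88.32 kN/bolt; interior L_c = 69 − 24 = 45, R_n = 168.96 kN/bolt. φR_n = 0.75 × (2×88.32 + 8×168.96) = 1146.2 kN.
Block shear: shear path 2×[35+4×69] = 2×311 mm, A_gv = 4976, A_nv = 2×(311 − 4.5×26)×8 = 3104 mm²; tension across gage: (76 − 1×26)×8 = 400 mm². R_n = min(0.6×400×3104, 0.6×250×4976) + 1.0×400×400 = min(744.96, 746.4) + 160 = 904.96 kN. φR_n = 0.75 × 904.96 = 678.7 kN.
Governing: min(1337.1, 1146.2, 678.7) = 678.7 kN → block shear.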